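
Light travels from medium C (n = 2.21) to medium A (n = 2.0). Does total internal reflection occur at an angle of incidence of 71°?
θc = arcsin(n₂/n₁) = 64.82°; 71° > θc, so yes — total internal reflection.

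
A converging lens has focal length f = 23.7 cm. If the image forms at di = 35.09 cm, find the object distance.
1/do = 1/f − 1/di → do = 73.01 cm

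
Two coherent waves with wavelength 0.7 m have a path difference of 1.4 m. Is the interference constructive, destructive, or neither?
constructive — path difference = 2λ, a whole number of wavelengths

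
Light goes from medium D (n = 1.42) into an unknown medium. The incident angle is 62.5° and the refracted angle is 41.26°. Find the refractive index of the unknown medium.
n₂ = n₁·sin θ₁ / sin θ₂ = 1.91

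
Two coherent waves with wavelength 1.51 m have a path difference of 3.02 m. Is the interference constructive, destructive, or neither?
constructive — path difference = 2λ, a whole number of wavelengths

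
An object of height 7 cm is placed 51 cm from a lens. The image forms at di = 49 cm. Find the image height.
hi = (-di/do) × ho = -6.725 cm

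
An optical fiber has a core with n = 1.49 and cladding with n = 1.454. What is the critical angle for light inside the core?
θc = arcsin(n_cladding/n_core) = 77.38°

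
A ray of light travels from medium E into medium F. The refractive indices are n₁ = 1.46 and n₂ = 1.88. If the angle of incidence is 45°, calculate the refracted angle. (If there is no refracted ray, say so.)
sin θ₂ = (n₁/n₂)·sin θ₁ = 0.5491 → θ₂ = 33.31°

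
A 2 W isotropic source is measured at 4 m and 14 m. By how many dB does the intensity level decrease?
Δβ = 20·log₁₀(r₂/r₁) = 10.88 dB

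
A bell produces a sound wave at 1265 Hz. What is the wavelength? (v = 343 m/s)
λ = v/f = 0.2711 m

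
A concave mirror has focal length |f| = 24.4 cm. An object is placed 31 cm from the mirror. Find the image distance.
f = +24.4 cm (concave); 1/di = 1/f − 1/do → di = 114.6 cm (real image, in front of mirror)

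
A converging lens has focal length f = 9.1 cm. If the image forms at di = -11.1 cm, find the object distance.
1/do = 1/f − 1/di → do = 5 cm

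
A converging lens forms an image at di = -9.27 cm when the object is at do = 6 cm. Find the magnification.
M = −di/do = 1.545 (upright image)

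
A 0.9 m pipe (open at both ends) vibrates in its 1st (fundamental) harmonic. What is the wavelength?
λₙ = 2L/n = 1.8 m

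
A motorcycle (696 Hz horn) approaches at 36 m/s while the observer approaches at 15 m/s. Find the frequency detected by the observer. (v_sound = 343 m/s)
f_obs = f·(v + v_o)/(v − v_s) = 811.6 Hz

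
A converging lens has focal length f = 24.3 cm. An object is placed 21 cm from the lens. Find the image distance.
1/di = 1/f − 1/do → di = -154.6 cm (virtual image)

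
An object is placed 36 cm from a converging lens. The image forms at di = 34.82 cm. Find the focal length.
1/f = 1/do + 1/di → f = 17.7 cm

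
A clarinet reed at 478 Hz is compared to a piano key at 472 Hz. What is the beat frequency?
6 Hz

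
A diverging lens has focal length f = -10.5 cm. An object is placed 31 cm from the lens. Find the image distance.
1/di = 1/f − 1/do → di = -7.843 cm (virtual image)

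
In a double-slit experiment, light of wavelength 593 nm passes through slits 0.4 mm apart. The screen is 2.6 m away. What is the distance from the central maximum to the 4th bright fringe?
y = mλL/d = 15.42 mm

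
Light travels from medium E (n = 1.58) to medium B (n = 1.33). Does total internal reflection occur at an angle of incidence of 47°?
θc = arcsin(n₂/n₁) = 57.33°; 47° < θc, so no — the ray refracts.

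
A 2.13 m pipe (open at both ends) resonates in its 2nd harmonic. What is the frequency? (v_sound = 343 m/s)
fₙ = nv/(2L) = 161 Hz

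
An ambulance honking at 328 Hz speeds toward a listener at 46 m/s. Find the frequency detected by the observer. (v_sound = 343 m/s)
f_obs = f·v/(v − v_s) = 378.8 Hz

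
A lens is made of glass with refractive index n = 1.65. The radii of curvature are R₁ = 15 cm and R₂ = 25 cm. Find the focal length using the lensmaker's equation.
1/f = (n − 1)(1/R₁ − 1/R₂) → f = 57.69 cm (converging lens)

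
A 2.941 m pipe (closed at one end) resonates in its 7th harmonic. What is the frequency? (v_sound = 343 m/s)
fₙ = nv/(4L) = 204.1 Hz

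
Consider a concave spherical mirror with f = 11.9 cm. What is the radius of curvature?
R = 2|f| = 23.8 cm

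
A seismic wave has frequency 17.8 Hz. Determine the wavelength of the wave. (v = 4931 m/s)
λ = v/f = 277 m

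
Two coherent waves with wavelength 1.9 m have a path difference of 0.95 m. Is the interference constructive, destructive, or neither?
destructive — path difference = 0.5λ, an odd multiple of λ/2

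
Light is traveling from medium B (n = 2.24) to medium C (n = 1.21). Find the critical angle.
θc = arcsin(n₂/n₁) = 32.7°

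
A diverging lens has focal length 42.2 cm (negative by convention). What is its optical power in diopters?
P = 1/f = -2.37 D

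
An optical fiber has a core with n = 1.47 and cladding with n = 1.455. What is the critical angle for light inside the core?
θc = arcsin(n_cladding/n_core) = 81.81°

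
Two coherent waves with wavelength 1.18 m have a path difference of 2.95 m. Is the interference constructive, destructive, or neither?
destructive — path difference = 2.5λ, an odd multiple of λ/2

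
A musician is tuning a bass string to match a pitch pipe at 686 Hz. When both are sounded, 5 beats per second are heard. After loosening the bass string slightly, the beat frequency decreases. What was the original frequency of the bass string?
691 Hz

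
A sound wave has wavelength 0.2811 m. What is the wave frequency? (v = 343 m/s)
f = v/λ = 1220 Hz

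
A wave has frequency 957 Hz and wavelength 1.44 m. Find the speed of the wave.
v = fλ = 1378 m/s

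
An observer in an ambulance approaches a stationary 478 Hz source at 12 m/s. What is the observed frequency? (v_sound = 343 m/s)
f_obs = f·(v + v_o)/v = 494.7 Hz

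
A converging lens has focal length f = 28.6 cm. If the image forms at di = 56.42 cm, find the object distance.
1/do = 1/f − 1/di → do = 58 cm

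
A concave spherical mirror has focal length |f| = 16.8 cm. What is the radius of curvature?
R = 2|f| = 33.6 cm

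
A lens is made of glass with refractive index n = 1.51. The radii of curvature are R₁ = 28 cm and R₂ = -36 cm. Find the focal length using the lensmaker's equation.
1/f = (n − 1)(1/R₁ − 1/R₂) → f = 30.88 cm (converging lens)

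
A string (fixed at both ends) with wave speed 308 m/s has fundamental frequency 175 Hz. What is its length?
L = v/(2f₁) = 0.88 m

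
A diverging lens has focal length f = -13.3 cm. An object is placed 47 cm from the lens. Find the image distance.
1/di = 1/f − 1/do → di = -10.37 cm (virtual image)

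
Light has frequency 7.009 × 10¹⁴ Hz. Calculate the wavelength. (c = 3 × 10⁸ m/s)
λ = c/f = 428 nm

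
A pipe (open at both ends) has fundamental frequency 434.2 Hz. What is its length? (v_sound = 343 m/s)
L = v/(2f₁) = 0.395 m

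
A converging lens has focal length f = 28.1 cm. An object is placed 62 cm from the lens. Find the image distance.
1/di = 1/f − 1/do → di = 51.39 cm (real image)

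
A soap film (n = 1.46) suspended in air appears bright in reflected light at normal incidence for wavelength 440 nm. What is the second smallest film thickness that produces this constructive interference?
2nt = (m − ½)λ with m = 2 → t = (m − ½)λ/(2n) = 226 nm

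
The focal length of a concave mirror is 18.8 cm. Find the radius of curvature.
R = 2|f| = 37.6 cm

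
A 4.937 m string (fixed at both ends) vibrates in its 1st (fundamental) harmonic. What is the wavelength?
λₙ = 2L/n = 9.874 m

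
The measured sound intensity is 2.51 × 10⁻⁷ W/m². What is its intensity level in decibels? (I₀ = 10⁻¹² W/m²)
β = 10·log₁₀(I/I₀) = 54 dB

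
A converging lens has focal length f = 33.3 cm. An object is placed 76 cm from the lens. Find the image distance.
1/di = 1/f − 1/do → di = 59.27 cm (real image)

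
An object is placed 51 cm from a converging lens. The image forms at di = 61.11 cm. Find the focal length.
1/f = 1/do + 1/di → f = 27.8 cm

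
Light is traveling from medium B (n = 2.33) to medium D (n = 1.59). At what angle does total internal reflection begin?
θc = arcsin(n₂/n₁) = 43.03°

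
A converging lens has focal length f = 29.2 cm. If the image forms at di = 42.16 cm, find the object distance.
1/do = 1/f − 1/di → do = 94.99 cm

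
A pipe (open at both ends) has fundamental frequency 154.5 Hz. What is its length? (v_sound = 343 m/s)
L = v/(2f₁) = 1.11 m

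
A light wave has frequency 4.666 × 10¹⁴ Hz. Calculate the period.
T = 1/f = 2.143 × 10⁻¹⁵ s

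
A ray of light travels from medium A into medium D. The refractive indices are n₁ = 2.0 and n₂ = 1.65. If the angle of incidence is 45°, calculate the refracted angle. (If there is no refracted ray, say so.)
sin θ₂ = (n₁/n₂)·sin θ₁ = 0.8571 → θ₂ = 58.99°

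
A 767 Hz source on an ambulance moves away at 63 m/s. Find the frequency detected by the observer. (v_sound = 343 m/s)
f_obs = f·v/(v + v_s) = 648 Hz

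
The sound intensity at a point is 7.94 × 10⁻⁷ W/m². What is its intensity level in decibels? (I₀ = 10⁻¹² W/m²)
β = 10·log₁₀(I/I₀) = 59 dB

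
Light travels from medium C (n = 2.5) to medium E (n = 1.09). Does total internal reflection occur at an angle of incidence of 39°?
θc = arcsin(n₂/n₁) = 25.85°; 39° > θc, so yes — total internal reflection.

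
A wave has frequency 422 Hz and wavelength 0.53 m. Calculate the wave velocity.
v = fλ = 223.7 m/s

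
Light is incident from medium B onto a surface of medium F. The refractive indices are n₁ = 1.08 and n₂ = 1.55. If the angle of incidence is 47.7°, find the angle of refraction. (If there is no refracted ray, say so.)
sin θ₂ = (n₁/n₂)·sin θ₁ = 0.5154 → θ₂ = 31.02°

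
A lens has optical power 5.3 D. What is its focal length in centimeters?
f = 1/P = 18.87 cm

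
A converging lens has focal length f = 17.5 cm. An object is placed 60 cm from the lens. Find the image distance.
1/di = 1/f − 1/do → di = 24.71 cm (real image)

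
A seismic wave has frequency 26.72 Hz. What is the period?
T = 1/f = 0.03743 s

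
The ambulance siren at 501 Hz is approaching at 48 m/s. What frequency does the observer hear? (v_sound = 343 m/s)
f_obs = f·v/(v − v_s) = 582.5 Hz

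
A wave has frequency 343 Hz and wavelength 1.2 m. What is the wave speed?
v = fλ = 411.6 m/s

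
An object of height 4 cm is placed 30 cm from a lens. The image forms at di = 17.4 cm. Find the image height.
hi = (-di/do) × ho = -2.32 cm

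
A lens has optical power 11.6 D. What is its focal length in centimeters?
f = 1/P = 8.621 cm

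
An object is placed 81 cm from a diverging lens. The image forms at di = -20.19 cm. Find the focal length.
1/f = 1/do + 1/di → f = -26.89 cm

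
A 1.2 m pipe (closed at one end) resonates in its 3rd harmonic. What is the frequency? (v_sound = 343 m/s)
fₙ = nv/(4L) = 214.4 Hz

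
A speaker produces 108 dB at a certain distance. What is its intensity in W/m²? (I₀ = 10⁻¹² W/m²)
I = I₀·10^(β/10) = 6.31 × 10⁻² W/m²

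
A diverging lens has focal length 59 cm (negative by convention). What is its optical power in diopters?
P = 1/f = -1.695 D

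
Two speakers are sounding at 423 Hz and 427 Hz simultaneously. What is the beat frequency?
4 Hz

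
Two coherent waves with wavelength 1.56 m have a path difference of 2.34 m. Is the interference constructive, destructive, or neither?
destructive — path difference = 1.5λ, an odd multiple of λ/2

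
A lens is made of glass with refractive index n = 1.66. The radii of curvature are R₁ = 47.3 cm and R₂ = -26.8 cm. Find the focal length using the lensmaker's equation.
1/f = (n − 1)(1/R₁ − 1/R₂) → f = 25.92 cm (converging lens)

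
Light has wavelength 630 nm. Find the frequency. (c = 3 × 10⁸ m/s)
f = c/λ = 4.762 × 10¹⁴ Hz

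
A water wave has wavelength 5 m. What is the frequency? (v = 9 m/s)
f = v/λ = 1.8 Hz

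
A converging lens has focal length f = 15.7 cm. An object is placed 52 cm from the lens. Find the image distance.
1/di = 1/f − 1/do → di = 22.49 cm (real image)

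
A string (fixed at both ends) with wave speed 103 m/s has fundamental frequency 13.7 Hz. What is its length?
L = v/(2f₁) = 3.759 m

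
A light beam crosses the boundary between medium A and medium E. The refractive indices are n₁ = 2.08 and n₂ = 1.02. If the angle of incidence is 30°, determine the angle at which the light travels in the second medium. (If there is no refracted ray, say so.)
sin θ₂ = (n₁/n₂)·sin θ₁ = 1.02 > 1, so there is no refracted ray — the light undergoes total internal reflection.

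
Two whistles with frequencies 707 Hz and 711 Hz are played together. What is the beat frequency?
4 Hz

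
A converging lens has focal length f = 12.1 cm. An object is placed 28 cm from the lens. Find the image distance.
1/di = 1/f − 1/do → di = 21.31 cm (real image)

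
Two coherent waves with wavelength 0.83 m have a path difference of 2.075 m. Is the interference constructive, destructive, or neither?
destructive — path difference = 2.5λ, an odd multiple of λ/2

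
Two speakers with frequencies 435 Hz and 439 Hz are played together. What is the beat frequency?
4 Hz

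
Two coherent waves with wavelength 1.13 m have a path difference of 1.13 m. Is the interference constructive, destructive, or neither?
constructive — path difference = 1λ, a whole number of wavelengths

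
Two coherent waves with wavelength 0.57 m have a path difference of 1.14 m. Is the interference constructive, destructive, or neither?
constructive — path difference = 2λ, a whole number of wavelengths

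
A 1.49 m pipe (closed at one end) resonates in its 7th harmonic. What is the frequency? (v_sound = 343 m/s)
fₙ = nv/(4L) = 402.9 Hz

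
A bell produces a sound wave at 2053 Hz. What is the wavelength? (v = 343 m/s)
λ = v/f = 0.1671 m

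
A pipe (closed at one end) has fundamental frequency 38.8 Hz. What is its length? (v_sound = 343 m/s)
L = v/(4f₁) = 2.21 m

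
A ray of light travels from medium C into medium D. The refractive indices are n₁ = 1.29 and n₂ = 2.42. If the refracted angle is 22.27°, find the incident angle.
sin θ₁ = (n₂/n₁)·sin θ₂ → θ₁ = 45.31°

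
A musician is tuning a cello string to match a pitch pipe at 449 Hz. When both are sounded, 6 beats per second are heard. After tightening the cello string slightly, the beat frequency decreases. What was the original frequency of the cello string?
443 Hz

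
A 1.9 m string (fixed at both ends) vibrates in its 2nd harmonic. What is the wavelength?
λₙ = 2L/n = 1.9 m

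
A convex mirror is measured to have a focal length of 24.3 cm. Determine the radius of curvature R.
R = 2|f| = 48.6 cm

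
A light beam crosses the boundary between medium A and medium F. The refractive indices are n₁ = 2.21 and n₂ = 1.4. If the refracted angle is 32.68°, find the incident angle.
sin θ₁ = (n₂/n₁)·sin θ₂ → θ₁ = 20°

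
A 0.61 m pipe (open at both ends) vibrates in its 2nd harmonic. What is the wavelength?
λₙ = 2L/n = 0.61 m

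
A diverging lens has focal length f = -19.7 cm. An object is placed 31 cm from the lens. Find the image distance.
1/di = 1/f − 1/do → di = -12.05 cm (virtual image)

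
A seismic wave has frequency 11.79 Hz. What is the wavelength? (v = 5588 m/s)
λ = v/f = 474 m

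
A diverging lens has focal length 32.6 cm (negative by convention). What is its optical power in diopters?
P = 1/f = -3.067 D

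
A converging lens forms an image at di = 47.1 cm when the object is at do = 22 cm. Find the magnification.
M = −di/do = -2.141 (inverted image)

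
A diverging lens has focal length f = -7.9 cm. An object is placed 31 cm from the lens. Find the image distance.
1/di = 1/f − 1/do → di = -6.296 cm (virtual image)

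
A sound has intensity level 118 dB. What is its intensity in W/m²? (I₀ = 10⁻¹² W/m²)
I = I₀·10^(β/10) = 6.31 × 10⁻¹ W/m²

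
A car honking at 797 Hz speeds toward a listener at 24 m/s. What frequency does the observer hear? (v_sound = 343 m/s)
f_obs = f·v/(v − v_s) = 857 Hz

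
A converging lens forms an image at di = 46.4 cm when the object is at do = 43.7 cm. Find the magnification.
M = −di/do = -1.062 (inverted image)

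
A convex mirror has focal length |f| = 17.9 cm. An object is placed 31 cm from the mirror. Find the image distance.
f = −17.9 cm (convex); 1/di = 1/f − 1/do → di = -11.35 cm (virtual image, behind mirror)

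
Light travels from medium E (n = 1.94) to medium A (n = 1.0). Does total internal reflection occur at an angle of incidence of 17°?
θc = arcsin(n₂/n₁) = 31.03°; 17° < θc, so no — the ray refracts.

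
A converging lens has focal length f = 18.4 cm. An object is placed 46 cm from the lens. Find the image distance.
1/di = 1/f − 1/do → di = 30.67 cm (real image)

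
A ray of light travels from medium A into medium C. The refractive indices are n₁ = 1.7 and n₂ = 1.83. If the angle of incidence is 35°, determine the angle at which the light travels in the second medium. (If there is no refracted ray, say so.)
sin θ₂ = (n₁/n₂)·sin θ₁ = 0.5328 → θ₂ = 32.2°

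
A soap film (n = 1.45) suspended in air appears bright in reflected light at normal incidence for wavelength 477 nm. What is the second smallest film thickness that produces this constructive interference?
2nt = (m − ½)λ with m = 2 → t = (m − ½)λ/(2n) = 246.7 nm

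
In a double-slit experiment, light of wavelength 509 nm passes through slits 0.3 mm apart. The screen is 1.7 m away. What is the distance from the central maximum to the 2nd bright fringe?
y = mλL/d = 5.769 mm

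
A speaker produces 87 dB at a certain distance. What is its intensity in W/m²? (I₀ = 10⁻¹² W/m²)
I = I₀·10^(β/10) = 5.01 × 10⁻⁴ W/m²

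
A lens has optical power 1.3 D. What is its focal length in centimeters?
f = 1/P = 76.92 cm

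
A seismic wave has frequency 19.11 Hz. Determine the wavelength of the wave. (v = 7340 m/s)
λ = v/f = 384.1 m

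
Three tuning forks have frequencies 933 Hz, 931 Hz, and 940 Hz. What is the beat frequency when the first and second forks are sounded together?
2 Hz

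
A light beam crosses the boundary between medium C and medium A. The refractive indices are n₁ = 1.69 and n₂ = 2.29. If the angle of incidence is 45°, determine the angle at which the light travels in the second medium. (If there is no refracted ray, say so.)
sin θ₂ = (n₁/n₂)·sin θ₁ = 0.5218 → θ₂ = 31.46°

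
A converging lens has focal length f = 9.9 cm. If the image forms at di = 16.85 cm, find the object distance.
1/do = 1/f − 1/di → do = 24 cm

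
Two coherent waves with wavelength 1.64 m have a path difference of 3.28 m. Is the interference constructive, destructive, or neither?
constructive — path difference = 2λ, a whole number of wavelengths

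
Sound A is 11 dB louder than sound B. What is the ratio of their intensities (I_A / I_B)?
I_A/I_B = 10^(Δβ/10) = 12.59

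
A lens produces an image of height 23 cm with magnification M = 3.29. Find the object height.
ho = |hi|/|M| = 6.991 cm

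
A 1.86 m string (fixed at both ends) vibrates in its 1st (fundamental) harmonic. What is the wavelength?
λₙ = 2L/n = 3.72 m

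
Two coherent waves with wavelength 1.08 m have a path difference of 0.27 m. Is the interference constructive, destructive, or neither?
neither (partial) — path difference = 0.25λ, neither a whole number of wavelengths nor an odd multiple of λ/2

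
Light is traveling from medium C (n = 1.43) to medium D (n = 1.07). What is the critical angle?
θc = arcsin(n₂/n₁) = 48.44°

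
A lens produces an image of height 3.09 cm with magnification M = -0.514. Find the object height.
ho = |hi|/|M| = 6.012 cm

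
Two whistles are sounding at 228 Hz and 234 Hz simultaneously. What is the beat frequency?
6 Hz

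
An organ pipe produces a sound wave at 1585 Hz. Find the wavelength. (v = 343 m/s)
λ = v/f = 0.2164 m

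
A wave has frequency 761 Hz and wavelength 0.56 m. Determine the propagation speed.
v = fλ = 426.2 m/s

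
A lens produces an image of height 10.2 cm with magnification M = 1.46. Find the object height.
ho = |hi|/|M| = 6.986 cm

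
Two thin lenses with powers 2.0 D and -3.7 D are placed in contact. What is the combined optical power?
P_total = P₁ + P₂ = -1.7 D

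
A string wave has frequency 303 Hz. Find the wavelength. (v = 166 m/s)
λ = v/f = 0.5479 m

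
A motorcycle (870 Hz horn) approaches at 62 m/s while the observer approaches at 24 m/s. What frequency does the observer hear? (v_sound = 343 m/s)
f_obs = f·(v + v_o)/(v − v_s) = 1136 Hz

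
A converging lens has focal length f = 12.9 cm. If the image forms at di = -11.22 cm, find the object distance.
1/do = 1/f − 1/di → do = 6.001 cm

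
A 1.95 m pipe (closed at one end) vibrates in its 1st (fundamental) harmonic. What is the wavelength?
λₙ = 4L/n = 7.8 m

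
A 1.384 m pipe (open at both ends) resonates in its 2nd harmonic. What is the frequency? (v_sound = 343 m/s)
fₙ = nv/(2L) = 247.8 Hz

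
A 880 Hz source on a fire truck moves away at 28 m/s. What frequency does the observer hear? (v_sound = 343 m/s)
f_obs = f·v/(v + v_s) = 813.6 Hz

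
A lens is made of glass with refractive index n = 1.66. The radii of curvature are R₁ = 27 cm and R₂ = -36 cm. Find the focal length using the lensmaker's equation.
1/f = (n − 1)(1/R₁ − 1/R₂) → f = 23.38 cm (converging lens)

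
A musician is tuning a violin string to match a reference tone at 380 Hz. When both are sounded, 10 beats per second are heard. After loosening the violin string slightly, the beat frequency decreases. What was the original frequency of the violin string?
390 Hz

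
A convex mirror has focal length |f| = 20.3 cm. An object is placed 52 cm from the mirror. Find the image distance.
f = −20.3 cm (convex); 1/di = 1/f − 1/do → di = -14.6 cm (virtual image, behind mirror)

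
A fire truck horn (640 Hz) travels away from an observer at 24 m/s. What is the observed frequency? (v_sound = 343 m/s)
f_obs = f·v/(v + v_s) = 598.1 Hz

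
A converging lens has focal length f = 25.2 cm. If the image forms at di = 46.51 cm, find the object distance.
1/do = 1/f − 1/di → do = 55 cm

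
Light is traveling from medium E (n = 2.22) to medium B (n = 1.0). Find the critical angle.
θc = arcsin(n₂/n₁) = 26.77°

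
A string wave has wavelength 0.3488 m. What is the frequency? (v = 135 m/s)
f = v/λ = 387 Hz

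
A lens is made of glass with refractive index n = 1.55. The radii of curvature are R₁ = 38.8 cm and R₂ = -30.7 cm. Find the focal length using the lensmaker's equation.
1/f = (n − 1)(1/R₁ − 1/R₂) → f = 31.16 cm (converging lens)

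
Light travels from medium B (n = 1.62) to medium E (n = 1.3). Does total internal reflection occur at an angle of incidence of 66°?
θc = arcsin(n₂/n₁) = 53.37°; 66° > θc, so yes — total internal reflection.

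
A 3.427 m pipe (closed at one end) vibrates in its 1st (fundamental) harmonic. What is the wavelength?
λₙ = 4L/n = 13.71 m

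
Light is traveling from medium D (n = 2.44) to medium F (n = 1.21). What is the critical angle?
θc = arcsin(n₂/n₁) = 29.73°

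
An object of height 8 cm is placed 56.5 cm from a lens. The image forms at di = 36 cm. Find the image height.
hi = (-di/do) × ho = -5.097 cm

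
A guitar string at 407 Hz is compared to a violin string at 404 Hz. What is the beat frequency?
3 Hz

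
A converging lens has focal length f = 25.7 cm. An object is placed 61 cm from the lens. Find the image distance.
1/di = 1/f − 1/do → di = 44.41 cm (real image)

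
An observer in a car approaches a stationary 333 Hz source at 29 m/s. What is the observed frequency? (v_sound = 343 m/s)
f_obs = f·(v + v_o)/v = 361.2 Hz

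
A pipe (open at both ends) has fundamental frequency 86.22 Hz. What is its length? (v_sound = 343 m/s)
L = v/(2f₁) = 1.989 m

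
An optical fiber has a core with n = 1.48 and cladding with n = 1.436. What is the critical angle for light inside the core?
θc = arcsin(n_cladding/n_core) = 75.99°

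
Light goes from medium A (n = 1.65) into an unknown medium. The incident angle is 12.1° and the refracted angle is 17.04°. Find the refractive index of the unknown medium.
n₂ = n₁·sin θ₁ / sin θ₂ = 1.18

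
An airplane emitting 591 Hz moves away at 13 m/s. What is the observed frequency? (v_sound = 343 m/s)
f_obs = f·v/(v + v_s) = 569.4 Hz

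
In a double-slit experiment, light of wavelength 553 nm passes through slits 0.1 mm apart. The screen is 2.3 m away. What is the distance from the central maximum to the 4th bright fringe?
y = mλL/d = 50.88 mm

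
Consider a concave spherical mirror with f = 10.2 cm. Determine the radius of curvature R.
R = 2|f| = 20.4 cm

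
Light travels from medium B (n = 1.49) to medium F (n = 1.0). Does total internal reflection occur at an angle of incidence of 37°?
θc = arcsin(n₂/n₁) = 42.16°; 37° < θc, so no — the ray refracts.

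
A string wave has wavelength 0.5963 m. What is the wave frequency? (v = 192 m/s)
f = v/λ = 322 Hz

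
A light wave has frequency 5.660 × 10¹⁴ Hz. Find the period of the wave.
T = 1/f = 1.767 × 10⁻¹⁵ s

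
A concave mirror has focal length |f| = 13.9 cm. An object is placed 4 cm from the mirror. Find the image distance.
f = +13.9 cm (concave); 1/di = 1/f − 1/do → di = -5.616 cm (virtual image, behind mirror)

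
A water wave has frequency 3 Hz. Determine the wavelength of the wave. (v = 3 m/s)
λ = v/f = 1 m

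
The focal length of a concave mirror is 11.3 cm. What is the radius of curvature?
R = 2|f| = 22.6 cm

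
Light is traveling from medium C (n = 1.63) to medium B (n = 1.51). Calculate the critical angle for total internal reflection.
θc = arcsin(n₂/n₁) = 67.88°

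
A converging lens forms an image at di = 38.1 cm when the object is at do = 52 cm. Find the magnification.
M = −di/do = -0.7327 (inverted image)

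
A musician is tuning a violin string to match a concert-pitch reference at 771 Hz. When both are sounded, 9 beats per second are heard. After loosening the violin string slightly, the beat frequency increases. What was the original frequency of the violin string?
762 Hz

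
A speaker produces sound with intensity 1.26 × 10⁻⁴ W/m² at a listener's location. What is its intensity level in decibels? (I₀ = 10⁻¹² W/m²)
β = 10·log₁₀(I/I₀) = 81 dB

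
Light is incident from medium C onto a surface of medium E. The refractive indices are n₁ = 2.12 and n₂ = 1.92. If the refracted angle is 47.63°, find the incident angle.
sin θ₁ = (n₂/n₁)·sin θ₂ → θ₁ = 42°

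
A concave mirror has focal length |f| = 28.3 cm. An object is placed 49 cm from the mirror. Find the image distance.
f = +28.3 cm (concave); 1/di = 1/f − 1/do → di = 66.99 cm (real image, in front of mirror)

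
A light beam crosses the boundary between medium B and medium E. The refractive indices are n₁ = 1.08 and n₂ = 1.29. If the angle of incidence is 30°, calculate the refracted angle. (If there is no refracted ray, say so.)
sin θ₂ = (n₁/n₂)·sin θ₁ = 0.4186 → θ₂ = 24.75°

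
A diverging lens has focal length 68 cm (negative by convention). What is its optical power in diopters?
P = 1/f = -1.471 D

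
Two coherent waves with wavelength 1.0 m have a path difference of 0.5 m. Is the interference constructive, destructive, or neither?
destructive — path difference = 0.5λ, an odd multiple of λ/2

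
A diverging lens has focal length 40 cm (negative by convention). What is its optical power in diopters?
P = 1/f = -2.5 D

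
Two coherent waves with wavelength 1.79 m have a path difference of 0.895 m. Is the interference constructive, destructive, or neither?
destructive — path difference = 0.5λ, an odd multiple of λ/2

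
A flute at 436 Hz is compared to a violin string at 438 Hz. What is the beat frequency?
2 Hz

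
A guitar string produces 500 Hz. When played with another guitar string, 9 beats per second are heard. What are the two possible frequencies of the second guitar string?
f₂ = 500 ± 9 Hz → 509 Hz or 491 Hz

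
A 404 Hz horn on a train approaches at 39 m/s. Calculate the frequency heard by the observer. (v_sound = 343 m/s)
f_obs = f·v/(v − v_s) = 455.8 Hz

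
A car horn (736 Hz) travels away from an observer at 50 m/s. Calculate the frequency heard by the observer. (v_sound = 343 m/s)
f_obs = f·v/(v + v_s) = 642.4 Hz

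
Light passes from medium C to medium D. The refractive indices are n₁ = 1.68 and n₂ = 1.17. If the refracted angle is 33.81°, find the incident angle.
sin θ₁ = (n₂/n₁)·sin θ₂ → θ₁ = 22.8°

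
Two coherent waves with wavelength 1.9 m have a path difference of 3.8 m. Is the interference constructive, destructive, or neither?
constructive — path difference = 2λ, a whole number of wavelengths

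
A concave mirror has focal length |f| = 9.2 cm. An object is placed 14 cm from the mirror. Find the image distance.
f = +9.2 cm (concave); 1/di = 1/f − 1/do → di = 26.83 cm (real image, in front of mirror)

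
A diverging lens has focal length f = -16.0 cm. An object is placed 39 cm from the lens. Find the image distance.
1/di = 1/f − 1/do → di = -11.35 cm (virtual image)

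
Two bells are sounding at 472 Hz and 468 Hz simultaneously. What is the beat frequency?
4 Hz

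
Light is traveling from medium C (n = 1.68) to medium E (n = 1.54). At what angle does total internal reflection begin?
θc = arcsin(n₂/n₁) = 66.44°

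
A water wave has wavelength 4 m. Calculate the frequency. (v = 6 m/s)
f = v/λ = 1.5 Hz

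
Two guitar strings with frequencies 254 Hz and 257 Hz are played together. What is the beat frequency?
3 Hz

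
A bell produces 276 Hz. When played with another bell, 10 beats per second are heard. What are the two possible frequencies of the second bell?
f₂ = 276 ± 10 Hz → 286 Hz or 266 Hz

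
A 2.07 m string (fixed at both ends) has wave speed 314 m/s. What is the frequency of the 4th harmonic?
fₙ = nv/(2L) = 303.4 Hz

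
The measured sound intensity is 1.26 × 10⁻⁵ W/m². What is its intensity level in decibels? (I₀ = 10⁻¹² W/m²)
β = 10·log₁₀(I/I₀) = 71 dB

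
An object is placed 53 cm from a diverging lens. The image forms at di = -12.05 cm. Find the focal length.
1/f = 1/do + 1/di → f = -15.6 cm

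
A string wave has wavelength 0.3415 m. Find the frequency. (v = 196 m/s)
f = v/λ = 573.9 Hz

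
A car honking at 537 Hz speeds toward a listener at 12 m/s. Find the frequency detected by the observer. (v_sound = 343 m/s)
f_obs = f·v/(v − v_s) = 556.5 Hz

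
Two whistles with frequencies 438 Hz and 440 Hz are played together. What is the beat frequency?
2 Hz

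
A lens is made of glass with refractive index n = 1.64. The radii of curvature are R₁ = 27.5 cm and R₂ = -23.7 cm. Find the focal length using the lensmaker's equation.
1/f = (n − 1)(1/R₁ − 1/R₂) → f = 19.89 cm (converging lens)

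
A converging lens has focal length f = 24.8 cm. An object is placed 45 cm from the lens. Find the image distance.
1/di = 1/f − 1/do → di = 55.25 cm (real image)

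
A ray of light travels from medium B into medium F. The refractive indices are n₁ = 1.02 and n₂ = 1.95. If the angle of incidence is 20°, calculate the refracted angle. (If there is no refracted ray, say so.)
sin θ₂ = (n₁/n₂)·sin θ₁ = 0.1789 → θ₂ = 10.31°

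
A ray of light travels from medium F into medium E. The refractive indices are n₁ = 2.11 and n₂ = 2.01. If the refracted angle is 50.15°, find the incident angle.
sin θ₁ = (n₂/n₁)·sin θ₂ → θ₁ = 47°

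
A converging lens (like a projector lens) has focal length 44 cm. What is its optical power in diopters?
P = 1/f = 2.273 D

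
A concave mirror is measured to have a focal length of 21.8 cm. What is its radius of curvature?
R = 2|f| = 43.6 cm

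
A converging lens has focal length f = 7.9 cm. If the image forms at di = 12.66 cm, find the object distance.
1/do = 1/f − 1/di → do = 21.01 cm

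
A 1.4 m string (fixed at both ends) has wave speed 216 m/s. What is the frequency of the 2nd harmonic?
fₙ = nv/(2L) = 154.3 Hz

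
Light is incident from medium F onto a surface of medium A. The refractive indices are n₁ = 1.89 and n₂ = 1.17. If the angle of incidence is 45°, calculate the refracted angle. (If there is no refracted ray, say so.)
sin θ₂ = (n₁/n₂)·sin θ₁ = 1.142 > 1, so there is no refracted ray — the light undergoes total internal reflection.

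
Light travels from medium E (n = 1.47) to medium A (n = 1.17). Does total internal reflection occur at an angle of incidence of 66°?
θc = arcsin(n₂/n₁) = 52.74°; 66° > θc, so yes — total internal reflection.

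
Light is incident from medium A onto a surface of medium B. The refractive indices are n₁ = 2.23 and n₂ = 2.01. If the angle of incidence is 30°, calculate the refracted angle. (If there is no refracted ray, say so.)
sin θ₂ = (n₁/n₂)·sin θ₁ = 0.5547 → θ₂ = 33.69°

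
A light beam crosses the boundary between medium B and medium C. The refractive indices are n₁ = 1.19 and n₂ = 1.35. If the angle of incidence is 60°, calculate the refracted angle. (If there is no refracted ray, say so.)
sin θ₂ = (n₁/n₂)·sin θ₁ = 0.7634 → θ₂ = 49.76°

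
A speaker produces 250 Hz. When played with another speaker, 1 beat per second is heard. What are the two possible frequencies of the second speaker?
f₂ = 250 ± 1 Hz → 251 Hz or 249 Hz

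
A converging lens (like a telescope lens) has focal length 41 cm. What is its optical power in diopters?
P = 1/f = 2.439 D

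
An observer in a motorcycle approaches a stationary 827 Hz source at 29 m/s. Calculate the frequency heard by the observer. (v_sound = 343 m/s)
f_obs = f·(v + v_o)/v = 896.9 Hz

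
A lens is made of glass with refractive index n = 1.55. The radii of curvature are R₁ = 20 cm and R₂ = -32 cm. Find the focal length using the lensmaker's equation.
1/f = (n − 1)(1/R₁ − 1/R₂) → f = 22.38 cm (converging lens)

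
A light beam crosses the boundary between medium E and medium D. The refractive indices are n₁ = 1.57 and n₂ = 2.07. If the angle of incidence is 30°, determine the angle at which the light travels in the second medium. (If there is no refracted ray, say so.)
sin θ₂ = (n₁/n₂)·sin θ₁ = 0.3792 → θ₂ = 22.29°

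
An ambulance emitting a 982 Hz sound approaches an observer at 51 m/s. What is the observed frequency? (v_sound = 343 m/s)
f_obs = f·v/(v − v_s) = 1154 Hz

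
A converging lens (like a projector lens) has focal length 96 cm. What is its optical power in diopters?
P = 1/f = 1.042 D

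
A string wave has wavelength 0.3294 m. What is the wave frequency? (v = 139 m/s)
f = v/λ = 422 Hz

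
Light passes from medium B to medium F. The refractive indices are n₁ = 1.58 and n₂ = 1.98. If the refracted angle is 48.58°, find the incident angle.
sin θ₁ = (n₂/n₁)·sin θ₂ → θ₁ = 70.01°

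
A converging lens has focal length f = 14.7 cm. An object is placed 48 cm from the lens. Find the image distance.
1/di = 1/f − 1/do → di = 21.19 cm (real image)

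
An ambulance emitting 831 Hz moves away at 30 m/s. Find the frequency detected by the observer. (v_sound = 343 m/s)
f_obs = f·v/(v + v_s) = 764.2 Hz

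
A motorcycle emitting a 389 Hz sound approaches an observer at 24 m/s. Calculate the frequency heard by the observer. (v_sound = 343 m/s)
f_obs = f·v/(v − v_s) = 418.3 Hz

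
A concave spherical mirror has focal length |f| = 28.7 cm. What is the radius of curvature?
R = 2|f| = 57.4 cm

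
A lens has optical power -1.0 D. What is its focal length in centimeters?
f = 1/P = -100 cm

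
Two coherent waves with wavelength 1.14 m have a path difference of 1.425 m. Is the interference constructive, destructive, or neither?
neither (partial) — path difference = 1.25λ, neither a whole number of wavelengths nor an odd multiple of λ/2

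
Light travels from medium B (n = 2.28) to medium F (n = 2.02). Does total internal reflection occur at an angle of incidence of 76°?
θc = arcsin(n₂/n₁) = 62.37°; 76° > θc, so yes — total internal reflection.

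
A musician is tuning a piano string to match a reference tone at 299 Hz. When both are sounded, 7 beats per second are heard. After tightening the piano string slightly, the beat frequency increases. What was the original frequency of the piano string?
306 Hz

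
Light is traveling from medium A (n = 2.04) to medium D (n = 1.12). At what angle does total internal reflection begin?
θc = arcsin(n₂/n₁) = 33.3°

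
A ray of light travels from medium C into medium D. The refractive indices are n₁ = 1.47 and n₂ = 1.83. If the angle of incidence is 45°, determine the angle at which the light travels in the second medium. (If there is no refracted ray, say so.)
sin θ₂ = (n₁/n₂)·sin θ₁ = 0.568 → θ₂ = 34.61°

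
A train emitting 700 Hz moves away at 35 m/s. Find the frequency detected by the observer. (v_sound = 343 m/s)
f_obs = f·v/(v + v_s) = 635.2 Hz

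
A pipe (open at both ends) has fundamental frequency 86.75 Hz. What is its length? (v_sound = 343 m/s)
L = v/(2f₁) = 1.977 m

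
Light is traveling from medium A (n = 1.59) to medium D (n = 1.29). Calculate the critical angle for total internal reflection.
θc = arcsin(n₂/n₁) = 54.23°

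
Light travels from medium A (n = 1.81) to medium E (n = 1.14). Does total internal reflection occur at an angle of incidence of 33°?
θc = arcsin(n₂/n₁) = 39.04°; 33° < θc, so no — the ray refracts.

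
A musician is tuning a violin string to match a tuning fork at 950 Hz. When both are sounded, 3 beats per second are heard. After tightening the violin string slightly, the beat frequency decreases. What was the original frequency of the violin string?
947 Hz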